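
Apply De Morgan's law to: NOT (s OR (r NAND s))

NOT s AND NOT (r NAND s)
De Morgan's: NOT(OR of terms) = AND of negations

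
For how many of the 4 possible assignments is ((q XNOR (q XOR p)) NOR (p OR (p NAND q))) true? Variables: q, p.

No assignment satisfies the expression.
Count: 0 out of 4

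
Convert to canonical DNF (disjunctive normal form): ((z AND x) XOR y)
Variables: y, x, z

(NOT y AND x AND z) OR (y AND NOT x AND NOT z) OR (y AND NOT x AND z) OR (y AND x AND NOT z)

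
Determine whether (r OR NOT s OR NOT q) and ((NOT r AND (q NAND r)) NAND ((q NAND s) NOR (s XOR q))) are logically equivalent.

Yes, they are equivalent — the two output columns agree on all 8 assignments:
r | s | q | Expression 1 | Expression 2
---------------------------------------
0 | 0 | 0 | 1 | 1
0 | 0 | 1 | 1 | 1
0 | 1 | 0 | 1 | 1
0 | 1 | 1 | 0 | 0
1 | 0 | 0 | 1 | 1
1 | 0 | 1 | 1 | 1
1 | 1 | 0 | 1 | 1
1 | 1 | 1 | 1 | 1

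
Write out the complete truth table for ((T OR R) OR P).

R | T | P | Output
------------------
0 | 0 | 0 | 0
0 | 0 | 1 | 1
0 | 1 | 0 | 1
0 | 1 | 1 | 1
1 | 0 | 0 | 1
1 | 0 | 1 | 1
1 | 1 | 0 | 1
1 | 1 | 1 | 1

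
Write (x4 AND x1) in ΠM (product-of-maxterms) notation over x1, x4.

ΠM(0, 1, 2) = (x1 OR x4) AND (x1 OR NOT x4) AND (NOT x1 OR x4)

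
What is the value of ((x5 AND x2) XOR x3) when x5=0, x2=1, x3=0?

Substituting: ((0 AND 1) XOR 0)
= 0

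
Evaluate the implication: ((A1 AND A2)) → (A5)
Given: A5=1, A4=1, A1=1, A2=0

Antecedent ((A1 AND A2)) = 0; consequent (A5) = 1.
0 → 1 = 1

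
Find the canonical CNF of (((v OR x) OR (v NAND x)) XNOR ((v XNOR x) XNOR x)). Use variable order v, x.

(v OR x) AND (v OR NOT x)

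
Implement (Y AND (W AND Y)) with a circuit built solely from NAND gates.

((Y NAND ((W NAND Y) NAND (W NAND Y))) NAND (Y NAND ((W NAND Y) NAND (W NAND Y))))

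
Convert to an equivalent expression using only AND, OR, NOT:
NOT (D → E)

D AND NOT E
(Negated implication: NOT(A → B) = A AND NOT B)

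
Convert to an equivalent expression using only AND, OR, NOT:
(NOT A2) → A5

A2 OR A5
(Implication elimination: A → B = NOT A OR B)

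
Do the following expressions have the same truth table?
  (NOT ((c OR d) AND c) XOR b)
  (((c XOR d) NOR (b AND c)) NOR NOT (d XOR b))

No. Counterexample: with c=0, b=0, d=0, Expression 1 = 1 but Expression 2 = 0.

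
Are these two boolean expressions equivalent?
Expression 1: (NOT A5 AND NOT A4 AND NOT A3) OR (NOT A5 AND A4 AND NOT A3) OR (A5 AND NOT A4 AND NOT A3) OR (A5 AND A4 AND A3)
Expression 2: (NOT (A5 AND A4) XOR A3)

Yes, they are equivalent — the two output columns agree on all 8 assignments:
A5 | A4 | A3 | Expression 1 | Expression 2
------------------------------------------
0 | 0 | 0 | 1 | 1
0 | 0 | 1 | 0 | 0
0 | 1 | 0 | 1 | 1
0 | 1 | 1 | 0 | 0
1 | 0 | 0 | 1 | 1
1 | 0 | 1 | 0 | 0
1 | 1 | 0 | 0 | 0
1 | 1 | 1 | 1 | 1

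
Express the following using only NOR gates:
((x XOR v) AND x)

((((((x NOR v) NOR (x NOR v)) NOR ((x NOR v) NOR (x NOR v))) NOR ((((x NOR x) NOR (v NOR v)) NOR ((x NOR x) NOR (v NOR v))) NOR (((x NOR x) NOR (v NOR v)) NOR ((x NOR x) NOR (v NOR v))))) NOR ((((x NOR v) NOR (x NOR v)) NOR ((x NOR v) NOR (x NOR v))) NOR ((((x NOR x) NOR (v NOR v)) NOR ((x NOR x) NOR (v NOR v))) NOR (((x NOR x) NOR (v NOR v)) NOR ((x NOR x) NOR (v NOR v)))))) NOR (x NOR x))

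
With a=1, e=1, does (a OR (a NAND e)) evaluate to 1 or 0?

Substituting: (1 OR (1 NAND 1))
= 1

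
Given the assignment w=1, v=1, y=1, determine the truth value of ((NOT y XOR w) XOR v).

Substituting: ((NOT 1 XOR 1) XOR 1)
= 0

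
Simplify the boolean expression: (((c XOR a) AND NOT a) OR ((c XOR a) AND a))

By distribution ((E AND v) OR (E AND NOT v) = E):
= (c XOR a)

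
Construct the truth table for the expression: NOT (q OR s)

q | s | Output
--------------
0 | 0 | 1
0 | 1 | 0
1 | 0 | 0
1 | 1 | 0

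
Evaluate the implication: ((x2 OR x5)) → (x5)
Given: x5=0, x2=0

Antecedent ((x2 OR x5)) = 0; consequent (x5) = 0.
0 → 0 = 1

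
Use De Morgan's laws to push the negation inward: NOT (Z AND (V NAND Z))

NOT Z OR NOT (V NAND Z)
De Morgan's: NOT(AND of terms) = OR of negations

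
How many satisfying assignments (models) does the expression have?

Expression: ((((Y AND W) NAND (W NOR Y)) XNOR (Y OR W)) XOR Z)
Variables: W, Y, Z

Satisfying assignments: (0,0,1), (0,1,0), (1,0,0), (1,1,0)
Count: 4 out of 8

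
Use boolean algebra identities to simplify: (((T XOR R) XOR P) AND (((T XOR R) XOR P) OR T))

By absorption (E AND (E OR v) = E):
= ((T XOR R) XOR P)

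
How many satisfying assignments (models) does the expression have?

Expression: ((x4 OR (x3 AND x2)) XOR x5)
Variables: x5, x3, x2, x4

Satisfying assignments: (0,0,0,1), (0,0,1,1), (0,1,0,1), (0,1,1,0), (0,1,1,1), (1,0,0,0), (1,0,1,0), (1,1,0,0)
Count: 8 out of 16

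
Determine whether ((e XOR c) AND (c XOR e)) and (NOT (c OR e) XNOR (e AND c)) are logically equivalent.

Yes, they are equivalent — the two output columns agree on all 4 assignments:
c | e | Expression 1 | Expression 2
-----------------------------------
0 | 0 | 0 | 0
0 | 1 | 1 | 1
1 | 0 | 1 | 1
1 | 1 | 0 | 0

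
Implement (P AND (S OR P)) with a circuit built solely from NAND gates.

((P NAND ((S NAND S) NAND (P NAND P))) NAND (P NAND ((S NAND S) NAND (P NAND P))))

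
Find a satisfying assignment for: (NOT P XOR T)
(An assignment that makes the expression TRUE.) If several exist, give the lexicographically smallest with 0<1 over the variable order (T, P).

T=0, P=0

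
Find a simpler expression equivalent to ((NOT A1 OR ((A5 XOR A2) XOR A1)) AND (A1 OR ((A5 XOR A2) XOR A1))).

By distribution ((E OR v) AND (E OR NOT v) = E):
= ((A5 XOR A2) XOR A1)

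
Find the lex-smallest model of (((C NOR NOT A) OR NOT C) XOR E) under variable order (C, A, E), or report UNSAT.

C=0, A=0, E=0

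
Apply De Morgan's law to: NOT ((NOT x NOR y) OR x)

NOT (NOT x NOR y) AND NOT x
De Morgan's: NOT(OR of terms) = AND of negations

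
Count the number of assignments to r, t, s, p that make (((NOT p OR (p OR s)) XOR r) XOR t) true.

Satisfying assignments: (0,0,0,0), (0,0,0,1), (0,0,1,0), (0,0,1,1), (1,1,0,0), (1,1,0,1), (1,1,1,0), (1,1,1,1)
Count: 8 out of 16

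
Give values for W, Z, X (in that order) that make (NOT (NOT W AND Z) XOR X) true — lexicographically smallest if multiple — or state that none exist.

W=0, Z=0, X=0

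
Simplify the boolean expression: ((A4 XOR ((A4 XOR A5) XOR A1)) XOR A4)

By XOR self-cancellation ((E XOR v) XOR v = E):
= ((A4 XOR A5) XOR A1)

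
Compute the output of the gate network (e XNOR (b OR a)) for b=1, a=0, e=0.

Substituting: (0 XNOR (1 OR 0))
= 0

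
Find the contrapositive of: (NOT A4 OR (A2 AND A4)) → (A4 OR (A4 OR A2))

Contrapositive: NOT (A4 OR (A4 OR A2)) → NOT (NOT A4 OR (A2 AND A4))
Note: A statement and its contrapositive are logically equivalent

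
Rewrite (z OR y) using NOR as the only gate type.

((z NOR y) NOR (z NOR y))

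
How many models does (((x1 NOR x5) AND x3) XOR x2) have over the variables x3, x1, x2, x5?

Satisfying assignments: (0,0,1,0), (0,0,1,1), (0,1,1,0), (0,1,1,1), (1,0,0,0), (1,0,1,1), (1,1,1,0), (1,1,1,1)
Count: 8 out of 16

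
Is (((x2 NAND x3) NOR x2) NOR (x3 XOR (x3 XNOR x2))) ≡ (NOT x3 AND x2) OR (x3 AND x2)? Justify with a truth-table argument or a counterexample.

Yes, they are equivalent — the two output columns agree on all 4 assignments:
x3 | x2 | Expression 1 | Expression 2
-------------------------------------
0 | 0 | 0 | 0
0 | 1 | 1 | 1
1 | 0 | 0 | 0
1 | 1 | 1 | 1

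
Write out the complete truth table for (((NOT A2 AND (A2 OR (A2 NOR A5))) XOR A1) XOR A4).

A5 | A2 | A1 | A4 | Output
--------------------------
0 | 0 | 0 | 0 | 1
0 | 0 | 0 | 1 | 0
0 | 0 | 1 | 0 | 0
0 | 0 | 1 | 1 | 1
0 | 1 | 0 | 0 | 0
0 | 1 | 0 | 1 | 1
0 | 1 | 1 | 0 | 1
0 | 1 | 1 | 1 | 0
1 | 0 | 0 | 0 | 0
1 | 0 | 0 | 1 | 1
1 | 0 | 1 | 0 | 1
1 | 0 | 1 | 1 | 0
1 | 1 | 0 | 0 | 0
1 | 1 | 0 | 1 | 1
1 | 1 | 1 | 0 | 1
1 | 1 | 1 | 1 | 0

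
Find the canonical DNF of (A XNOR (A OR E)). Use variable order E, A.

(NOT E AND NOT A) OR (NOT E AND A) OR (E AND A)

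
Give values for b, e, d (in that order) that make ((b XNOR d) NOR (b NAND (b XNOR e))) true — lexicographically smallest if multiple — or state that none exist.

b=1, e=1, d=0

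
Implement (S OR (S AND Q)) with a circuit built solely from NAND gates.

((S NAND S) NAND (((S NAND Q) NAND (S NAND Q)) NAND ((S NAND Q) NAND (S NAND Q))))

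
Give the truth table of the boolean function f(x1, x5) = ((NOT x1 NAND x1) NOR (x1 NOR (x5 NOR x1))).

x1 | x5 | Output
----------------
0 | 0 | 0
0 | 1 | 0
1 | 0 | 0
1 | 1 | 0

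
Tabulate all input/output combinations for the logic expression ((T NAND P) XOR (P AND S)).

P | T | S | Output
------------------
0 | 0 | 0 | 1
0 | 0 | 1 | 1
0 | 1 | 0 | 1
0 | 1 | 1 | 1
1 | 0 | 0 | 1
1 | 0 | 1 | 0
1 | 1 | 0 | 0
1 | 1 | 1 | 1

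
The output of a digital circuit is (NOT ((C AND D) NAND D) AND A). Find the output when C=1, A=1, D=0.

Substituting: (NOT ((1 AND 0) NAND 0) AND 1)
= 0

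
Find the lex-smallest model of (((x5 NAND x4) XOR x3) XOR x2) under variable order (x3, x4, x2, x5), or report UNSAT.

x3=0, x4=0, x2=0, x5=0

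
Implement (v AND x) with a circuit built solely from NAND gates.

((v NAND x) NAND (v NAND x))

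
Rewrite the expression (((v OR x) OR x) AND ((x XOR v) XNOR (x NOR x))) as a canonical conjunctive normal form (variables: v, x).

(v OR x) AND (v OR NOT x)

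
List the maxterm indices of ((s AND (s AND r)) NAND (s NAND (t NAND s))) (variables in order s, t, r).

ΠM(7) = (NOT s OR NOT t OR NOT r)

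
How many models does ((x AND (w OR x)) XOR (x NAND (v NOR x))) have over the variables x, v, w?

Satisfying assignments: (0,0,0), (0,0,1), (0,1,0), (0,1,1)
Count: 4 out of 8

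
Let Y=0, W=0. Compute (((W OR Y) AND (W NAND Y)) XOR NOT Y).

Substituting: (((0 OR 0) AND (0 NAND 0)) XOR NOT 0)
= 1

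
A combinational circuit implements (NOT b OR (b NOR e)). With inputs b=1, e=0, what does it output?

Substituting: (NOT 1 OR (1 NOR 0))
= 0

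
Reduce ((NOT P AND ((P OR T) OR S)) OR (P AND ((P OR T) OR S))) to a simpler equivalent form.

By distribution ((E AND v) OR (E AND NOT v) = E):
= ((P OR T) OR S)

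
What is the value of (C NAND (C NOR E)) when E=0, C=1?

Substituting: (1 NAND (1 NOR 0))
= 1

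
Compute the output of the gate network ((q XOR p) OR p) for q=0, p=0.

Substituting: ((0 XOR 0) OR 0)
= 0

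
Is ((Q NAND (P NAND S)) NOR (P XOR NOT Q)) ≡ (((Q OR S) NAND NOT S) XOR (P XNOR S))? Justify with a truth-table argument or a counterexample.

No. Counterexample: with P=0, Q=0, S=1, Expression 1 = 0 but Expression 2 = 1.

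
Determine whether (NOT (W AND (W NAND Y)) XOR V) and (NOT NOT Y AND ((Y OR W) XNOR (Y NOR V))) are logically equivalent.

No. Counterexample: with W=0, Y=0, V=0, Expression 1 = 1 but Expression 2 = 0.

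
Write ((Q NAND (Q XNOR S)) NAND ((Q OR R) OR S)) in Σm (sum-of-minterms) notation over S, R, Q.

Σm(0, 5, 7) = (NOT S AND NOT R AND NOT Q) OR (S AND NOT R AND Q) OR (S AND R AND Q)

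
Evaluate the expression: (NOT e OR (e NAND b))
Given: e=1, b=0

Substituting: (NOT 1 OR (1 NAND 0))
= 1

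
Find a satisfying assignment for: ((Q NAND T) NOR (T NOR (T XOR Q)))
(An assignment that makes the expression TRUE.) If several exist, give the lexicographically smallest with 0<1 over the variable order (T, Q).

T=1, Q=1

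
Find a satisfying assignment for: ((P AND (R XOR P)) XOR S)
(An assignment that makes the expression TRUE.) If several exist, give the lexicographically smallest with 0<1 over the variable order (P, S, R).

P=0, S=1, R=0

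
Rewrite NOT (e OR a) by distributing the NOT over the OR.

NOT e AND NOT a
De Morgan's: NOT(OR of terms) = AND of negations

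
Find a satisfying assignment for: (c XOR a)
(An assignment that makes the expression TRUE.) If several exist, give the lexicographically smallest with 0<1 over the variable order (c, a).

c=0, a=1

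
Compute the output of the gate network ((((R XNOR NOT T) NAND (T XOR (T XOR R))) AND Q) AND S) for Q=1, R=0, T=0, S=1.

Substituting: ((((0 XNOR NOT 0) NAND (0 XOR (0 XOR 0))) AND 1) AND 1)
= 1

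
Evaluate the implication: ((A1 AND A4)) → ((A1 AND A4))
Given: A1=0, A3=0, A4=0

Antecedent ((A1 AND A4)) = 0; consequent ((A1 AND A4)) = 0.
0 → 0 = 1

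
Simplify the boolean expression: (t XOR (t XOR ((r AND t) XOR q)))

By XOR self-cancellation ((E XOR v) XOR v = E):
= ((r AND t) XOR q)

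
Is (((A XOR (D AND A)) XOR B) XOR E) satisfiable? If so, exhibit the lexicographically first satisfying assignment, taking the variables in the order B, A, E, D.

B=0, A=0, E=1, D=0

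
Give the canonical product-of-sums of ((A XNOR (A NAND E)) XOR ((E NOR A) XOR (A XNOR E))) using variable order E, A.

ΠM(0, 2) = (E OR A) AND (NOT E OR A)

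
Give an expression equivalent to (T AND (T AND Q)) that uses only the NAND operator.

((T NAND ((T NAND Q) NAND (T NAND Q))) NAND (T NAND ((T NAND Q) NAND (T NAND Q))))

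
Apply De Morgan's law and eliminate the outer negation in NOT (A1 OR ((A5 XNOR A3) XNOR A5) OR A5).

NOT A1 AND NOT ((A5 XNOR A3) XNOR A5) AND NOT A5
De Morgan's: NOT(OR of terms) = AND of negations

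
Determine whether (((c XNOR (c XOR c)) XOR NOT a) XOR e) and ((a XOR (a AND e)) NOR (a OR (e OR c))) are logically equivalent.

No. Counterexample: with c=0, e=0, a=0, Expression 1 = 0 but Expression 2 = 1.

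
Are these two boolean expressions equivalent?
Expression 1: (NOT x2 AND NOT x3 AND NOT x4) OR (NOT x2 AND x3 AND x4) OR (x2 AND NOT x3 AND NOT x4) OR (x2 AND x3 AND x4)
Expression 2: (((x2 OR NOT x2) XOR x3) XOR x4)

Yes, they are equivalent — the two output columns agree on all 8 assignments:
x2 | x3 | x4 | Expression 1 | Expression 2
------------------------------------------
0 | 0 | 0 | 1 | 1
0 | 0 | 1 | 0 | 0
0 | 1 | 0 | 0 | 0
0 | 1 | 1 | 1 | 1
1 | 0 | 0 | 1 | 1
1 | 0 | 1 | 0 | 0
1 | 1 | 0 | 0 | 0
1 | 1 | 1 | 1 | 1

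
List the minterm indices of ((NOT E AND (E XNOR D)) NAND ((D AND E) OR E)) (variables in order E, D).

Σm(0, 1, 2, 3) = (NOT E AND NOT D) OR (NOT E AND D) OR (E AND NOT D) OR (E AND D)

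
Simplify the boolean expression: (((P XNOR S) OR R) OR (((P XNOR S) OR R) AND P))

By absorption (E OR (E AND v) = E):
= ((P XNOR S) OR R)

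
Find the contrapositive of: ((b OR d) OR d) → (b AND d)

Contrapositive: NOT (b AND d) → NOT ((b OR d) OR d)
Note: A statement and its contrapositive are logically equivalent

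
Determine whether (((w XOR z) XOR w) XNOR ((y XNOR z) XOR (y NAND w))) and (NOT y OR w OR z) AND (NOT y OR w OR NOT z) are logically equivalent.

Yes, they are equivalent — the two output columns agree on all 8 assignments:
y | w | z | Expression 1 | Expression 2
---------------------------------------
0 | 0 | 0 | 1 | 1
0 | 0 | 1 | 1 | 1
0 | 1 | 0 | 1 | 1
0 | 1 | 1 | 1 | 1
1 | 0 | 0 | 0 | 0
1 | 0 | 1 | 0 | 0
1 | 1 | 0 | 1 | 1
1 | 1 | 1 | 1 | 1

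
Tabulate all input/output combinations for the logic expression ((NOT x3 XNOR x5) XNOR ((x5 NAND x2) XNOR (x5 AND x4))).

x3 | x2 | x4 | x5 | Output
--------------------------
0 | 0 | 0 | 0 | 1
0 | 0 | 0 | 1 | 0
0 | 0 | 1 | 0 | 1
0 | 0 | 1 | 1 | 1
0 | 1 | 0 | 0 | 1
0 | 1 | 0 | 1 | 1
0 | 1 | 1 | 0 | 1
0 | 1 | 1 | 1 | 0
1 | 0 | 0 | 0 | 0
1 | 0 | 0 | 1 | 1
1 | 0 | 1 | 0 | 0
1 | 0 | 1 | 1 | 0
1 | 1 | 0 | 0 | 0
1 | 1 | 0 | 1 | 0
1 | 1 | 1 | 0 | 0
1 | 1 | 1 | 1 | 1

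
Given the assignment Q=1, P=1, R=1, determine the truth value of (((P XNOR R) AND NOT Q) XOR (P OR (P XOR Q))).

Substituting: (((1 XNOR 1) AND NOT 1) XOR (1 OR (1 XOR 1)))
= 1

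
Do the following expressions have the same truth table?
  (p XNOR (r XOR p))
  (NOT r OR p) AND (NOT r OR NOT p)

Yes, they are equivalent — the two output columns agree on all 4 assignments:
r | p | Expression 1 | Expression 2
-----------------------------------
0 | 0 | 1 | 1
0 | 1 | 1 | 1
1 | 0 | 0 | 0
1 | 1 | 0 | 0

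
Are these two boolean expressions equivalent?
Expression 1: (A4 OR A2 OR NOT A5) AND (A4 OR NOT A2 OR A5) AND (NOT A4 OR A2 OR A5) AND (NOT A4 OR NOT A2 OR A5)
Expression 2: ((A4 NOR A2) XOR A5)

Yes, they are equivalent — the two output columns agree on all 8 assignments:
A4 | A2 | A5 | Expression 1 | Expression 2
------------------------------------------
0 | 0 | 0 | 1 | 1
0 | 0 | 1 | 0 | 0
0 | 1 | 0 | 0 | 0
0 | 1 | 1 | 1 | 1
1 | 0 | 0 | 0 | 0
1 | 0 | 1 | 1 | 1
1 | 1 | 0 | 0 | 0
1 | 1 | 1 | 1 | 1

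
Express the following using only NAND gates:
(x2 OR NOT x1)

((x2 NAND x2) NAND ((x1 NAND x1) NAND (x1 NAND x1)))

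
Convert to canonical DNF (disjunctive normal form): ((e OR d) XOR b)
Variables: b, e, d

(NOT b AND NOT e AND d) OR (NOT b AND e AND NOT d) OR (NOT b AND e AND d) OR (b AND NOT e AND NOT d)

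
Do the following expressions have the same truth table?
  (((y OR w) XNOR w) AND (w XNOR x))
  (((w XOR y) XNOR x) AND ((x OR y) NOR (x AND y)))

No. Counterexample: with x=1, y=0, w=1, Expression 1 = 1 but Expression 2 = 0.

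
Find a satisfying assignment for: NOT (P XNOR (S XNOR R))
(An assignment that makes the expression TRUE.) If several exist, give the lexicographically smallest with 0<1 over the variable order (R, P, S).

R=0, P=0, S=0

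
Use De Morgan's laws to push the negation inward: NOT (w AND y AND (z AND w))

NOT w OR NOT y OR NOT (z AND w)
De Morgan's: NOT(AND of terms) = OR of negations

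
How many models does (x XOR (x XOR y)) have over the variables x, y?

Satisfying assignments: (0,1), (1,1)
Count: 2 out of 4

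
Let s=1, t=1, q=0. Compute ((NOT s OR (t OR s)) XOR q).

Substituting: ((NOT 1 OR (1 OR 1)) XOR 0)
= 1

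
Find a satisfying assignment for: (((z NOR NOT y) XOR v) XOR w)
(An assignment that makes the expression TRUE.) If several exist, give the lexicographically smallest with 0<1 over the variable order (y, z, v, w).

y=0, z=0, v=0, w=1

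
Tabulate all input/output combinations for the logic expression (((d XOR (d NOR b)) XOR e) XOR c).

e | b | c | d | Output
----------------------
0 | 0 | 0 | 0 | 1
0 | 0 | 0 | 1 | 1
0 | 0 | 1 | 0 | 0
0 | 0 | 1 | 1 | 0
0 | 1 | 0 | 0 | 0
0 | 1 | 0 | 1 | 1
0 | 1 | 1 | 0 | 1
0 | 1 | 1 | 1 | 0
1 | 0 | 0 | 0 | 0
1 | 0 | 0 | 1 | 0
1 | 0 | 1 | 0 | 1
1 | 0 | 1 | 1 | 1
1 | 1 | 0 | 0 | 1
1 | 1 | 0 | 1 | 0
1 | 1 | 1 | 0 | 0
1 | 1 | 1 | 1 | 1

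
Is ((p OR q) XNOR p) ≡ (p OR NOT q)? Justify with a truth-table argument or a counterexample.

Yes, they are equivalent — the two output columns agree on all 4 assignments:
p | q | Expression 1 | Expression 2
-----------------------------------
0 | 0 | 1 | 1
0 | 1 | 0 | 0
1 | 0 | 1 | 1
1 | 1 | 1 | 1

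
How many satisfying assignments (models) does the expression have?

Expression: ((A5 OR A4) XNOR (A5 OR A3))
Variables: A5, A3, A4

Satisfying assignments: (0,0,0), (0,1,1), (1,0,0), (1,0,1), (1,1,0), (1,1,1)
Count: 6 out of 8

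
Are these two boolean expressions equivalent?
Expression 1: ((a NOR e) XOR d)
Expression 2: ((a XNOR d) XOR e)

No. Counterexample: with d=0, a=1, e=1, Expression 1 = 0 but Expression 2 = 1.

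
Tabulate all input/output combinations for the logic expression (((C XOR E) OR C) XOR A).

A | C | E | Output
------------------
0 | 0 | 0 | 0
0 | 0 | 1 | 1
0 | 1 | 0 | 1
0 | 1 | 1 | 1
1 | 0 | 0 | 1
1 | 0 | 1 | 0
1 | 1 | 0 | 0
1 | 1 | 1 | 0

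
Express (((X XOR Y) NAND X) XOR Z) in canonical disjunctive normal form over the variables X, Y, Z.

(NOT X AND NOT Y AND NOT Z) OR (NOT X AND Y AND NOT Z) OR (X AND NOT Y AND Z) OR (X AND Y AND NOT Z)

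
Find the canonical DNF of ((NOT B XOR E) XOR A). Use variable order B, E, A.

(NOT B AND NOT E AND NOT A) OR (NOT B AND E AND A) OR (B AND NOT E AND A) OR (B AND E AND NOT A)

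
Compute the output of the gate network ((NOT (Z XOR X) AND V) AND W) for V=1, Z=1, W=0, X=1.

Substituting: ((NOT (1 XOR 1) AND 1) AND 0)
= 0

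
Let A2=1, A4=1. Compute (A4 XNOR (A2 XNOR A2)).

Substituting: (1 XNOR (1 XNOR 1))
= 1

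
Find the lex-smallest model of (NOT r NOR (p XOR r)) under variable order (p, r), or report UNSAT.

p=1, r=1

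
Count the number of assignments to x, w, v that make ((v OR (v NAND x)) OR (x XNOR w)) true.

Satisfying assignments: (0,0,0), (0,0,1), (0,1,0), (0,1,1), (1,0,0), (1,0,1), (1,1,0), (1,1,1)
Count: 8 out of 8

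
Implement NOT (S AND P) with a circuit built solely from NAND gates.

(((S NAND P) NAND (S NAND P)) NAND ((S NAND P) NAND (S NAND P)))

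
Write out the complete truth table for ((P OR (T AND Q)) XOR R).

P | Q | T | R | Output
----------------------
0 | 0 | 0 | 0 | 0
0 | 0 | 0 | 1 | 1
0 | 0 | 1 | 0 | 0
0 | 0 | 1 | 1 | 1
0 | 1 | 0 | 0 | 0
0 | 1 | 0 | 1 | 1
0 | 1 | 1 | 0 | 1
0 | 1 | 1 | 1 | 0
1 | 0 | 0 | 0 | 1
1 | 0 | 0 | 1 | 0
1 | 0 | 1 | 0 | 1
1 | 0 | 1 | 1 | 0
1 | 1 | 0 | 0 | 1
1 | 1 | 0 | 1 | 0
1 | 1 | 1 | 0 | 1
1 | 1 | 1 | 1 | 0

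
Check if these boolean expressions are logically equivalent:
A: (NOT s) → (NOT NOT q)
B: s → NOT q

No, Inverse is not equivalent to original (counterexample: s=0, t=0, q=0)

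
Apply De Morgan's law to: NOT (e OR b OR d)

NOT e AND NOT b AND NOT d
De Morgan's: NOT(OR of terms) = AND of negations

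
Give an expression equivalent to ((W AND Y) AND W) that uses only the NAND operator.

((((W NAND Y) NAND (W NAND Y)) NAND W) NAND (((W NAND Y) NAND (W NAND Y)) NAND W))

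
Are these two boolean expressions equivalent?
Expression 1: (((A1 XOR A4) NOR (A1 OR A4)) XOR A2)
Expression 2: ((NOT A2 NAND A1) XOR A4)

No. Counterexample: with A2=0, A1=1, A4=1, Expression 1 = 0 but Expression 2 = 1.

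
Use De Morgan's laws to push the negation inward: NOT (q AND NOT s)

NOT q OR s
De Morgan's: NOT(AND of terms) = OR of negations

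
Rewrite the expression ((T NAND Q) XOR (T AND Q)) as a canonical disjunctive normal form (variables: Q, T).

(NOT Q AND NOT T) OR (NOT Q AND T) OR (Q AND NOT T) OR (Q AND T)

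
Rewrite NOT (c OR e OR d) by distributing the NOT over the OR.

NOT c AND NOT e AND NOT d
De Morgan's: NOT(OR of terms) = AND of negations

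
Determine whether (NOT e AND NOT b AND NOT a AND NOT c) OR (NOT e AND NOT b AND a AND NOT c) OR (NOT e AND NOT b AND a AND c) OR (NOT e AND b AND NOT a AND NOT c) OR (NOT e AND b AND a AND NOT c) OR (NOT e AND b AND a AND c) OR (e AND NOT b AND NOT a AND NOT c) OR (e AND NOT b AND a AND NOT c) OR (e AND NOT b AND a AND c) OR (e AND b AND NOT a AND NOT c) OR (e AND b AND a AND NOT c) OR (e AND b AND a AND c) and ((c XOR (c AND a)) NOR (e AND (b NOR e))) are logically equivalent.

Yes, they are equivalent — the two output columns agree on all 16 assignments:
e | b | a | c | Expression 1 | Expression 2
-------------------------------------------
0 | 0 | 0 | 0 | 1 | 1
0 | 0 | 0 | 1 | 0 | 0
0 | 0 | 1 | 0 | 1 | 1
0 | 0 | 1 | 1 | 1 | 1
0 | 1 | 0 | 0 | 1 | 1
0 | 1 | 0 | 1 | 0 | 0
0 | 1 | 1 | 0 | 1 | 1
0 | 1 | 1 | 1 | 1 | 1
1 | 0 | 0 | 0 | 1 | 1
1 | 0 | 0 | 1 | 0 | 0
1 | 0 | 1 | 0 | 1 | 1
1 | 0 | 1 | 1 | 1 | 1
1 | 1 | 0 | 0 | 1 | 1
1 | 1 | 0 | 1 | 0 | 0
1 | 1 | 1 | 0 | 1 | 1
1 | 1 | 1 | 1 | 1 | 1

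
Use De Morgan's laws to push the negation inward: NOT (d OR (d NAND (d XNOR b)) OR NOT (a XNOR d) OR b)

NOT d AND NOT (d NAND (d XNOR b)) AND (a XNOR d) AND NOT b
De Morgan's: NOT(OR of terms) = AND of negations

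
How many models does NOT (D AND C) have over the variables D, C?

Satisfying assignments: (0,0), (0,1), (1,0)
Count: 3 out of 4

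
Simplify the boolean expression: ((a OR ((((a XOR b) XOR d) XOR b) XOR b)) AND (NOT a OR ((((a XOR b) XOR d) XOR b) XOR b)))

By distribution ((E OR v) AND (E OR NOT v) = E) then XOR self-cancellation ((E XOR v) XOR v = E):
= ((a XOR b) XOR d)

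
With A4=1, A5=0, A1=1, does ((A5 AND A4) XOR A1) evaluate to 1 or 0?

Substituting: ((0 AND 1) XOR 1)
= 1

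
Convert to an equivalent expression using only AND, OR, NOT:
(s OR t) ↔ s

((s OR t) AND s) OR (NOT (s OR t) AND NOT s)
(Biconditional = both true or both false)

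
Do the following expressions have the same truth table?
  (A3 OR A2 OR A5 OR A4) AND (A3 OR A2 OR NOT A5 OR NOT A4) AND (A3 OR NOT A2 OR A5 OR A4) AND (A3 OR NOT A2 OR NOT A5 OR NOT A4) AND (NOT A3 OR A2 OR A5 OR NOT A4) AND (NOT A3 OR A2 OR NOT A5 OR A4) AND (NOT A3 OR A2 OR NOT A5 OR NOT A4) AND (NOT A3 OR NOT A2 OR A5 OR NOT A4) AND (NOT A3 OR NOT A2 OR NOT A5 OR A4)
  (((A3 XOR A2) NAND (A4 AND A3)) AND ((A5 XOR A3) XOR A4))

Yes, they are equivalent — the two output columns agree on all 16 assignments:
A3 | A2 | A5 | A4 | Expression 1 | Expression 2
-----------------------------------------------
0 | 0 | 0 | 0 | 0 | 0
0 | 0 | 0 | 1 | 1 | 1
0 | 0 | 1 | 0 | 1 | 1
0 | 0 | 1 | 1 | 0 | 0
0 | 1 | 0 | 0 | 0 | 0
0 | 1 | 0 | 1 | 1 | 1
0 | 1 | 1 | 0 | 1 | 1
0 | 1 | 1 | 1 | 0 | 0
1 | 0 | 0 | 0 | 1 | 1
1 | 0 | 0 | 1 | 0 | 0
1 | 0 | 1 | 0 | 0 | 0
1 | 0 | 1 | 1 | 0 | 0
1 | 1 | 0 | 0 | 1 | 1
1 | 1 | 0 | 1 | 0 | 0
1 | 1 | 1 | 0 | 0 | 0
1 | 1 | 1 | 1 | 1 | 1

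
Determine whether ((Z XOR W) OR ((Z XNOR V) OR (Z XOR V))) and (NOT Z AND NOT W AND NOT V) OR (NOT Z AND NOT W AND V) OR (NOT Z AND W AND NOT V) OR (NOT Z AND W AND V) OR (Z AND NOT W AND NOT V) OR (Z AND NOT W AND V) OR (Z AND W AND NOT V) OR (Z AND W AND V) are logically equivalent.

Yes, they are equivalent — the two output columns agree on all 8 assignments:
Z | W | V | Expression 1 | Expression 2
---------------------------------------
0 | 0 | 0 | 1 | 1
0 | 0 | 1 | 1 | 1
0 | 1 | 0 | 1 | 1
0 | 1 | 1 | 1 | 1
1 | 0 | 0 | 1 | 1
1 | 0 | 1 | 1 | 1
1 | 1 | 0 | 1 | 1
1 | 1 | 1 | 1 | 1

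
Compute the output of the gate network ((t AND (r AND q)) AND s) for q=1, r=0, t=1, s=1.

Substituting: ((1 AND (0 AND 1)) AND 1)
= 0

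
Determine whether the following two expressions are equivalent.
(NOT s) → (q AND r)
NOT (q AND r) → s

Yes, Contrapositive is always equivalent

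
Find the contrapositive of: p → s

Contrapositive: NOT s → NOT p
Note: A statement and its contrapositive are logically equivalent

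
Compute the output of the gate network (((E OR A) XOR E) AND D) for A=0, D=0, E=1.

Substituting: (((1 OR 0) XOR 1) AND 0)
= 0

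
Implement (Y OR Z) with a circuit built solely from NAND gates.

((Y NAND Y) NAND (Z NAND Z))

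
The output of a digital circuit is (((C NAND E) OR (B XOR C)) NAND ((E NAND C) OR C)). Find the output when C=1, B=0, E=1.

Substituting: (((1 NAND 1) OR (0 XOR 1)) NAND ((1 NAND 1) OR 1))
= 0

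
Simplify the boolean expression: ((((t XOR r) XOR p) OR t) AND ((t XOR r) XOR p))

By absorption (E AND (E OR v) = E):
= ((t XOR r) XOR p)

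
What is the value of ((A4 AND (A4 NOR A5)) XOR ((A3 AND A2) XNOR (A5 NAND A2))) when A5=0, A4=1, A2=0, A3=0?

Substituting: ((1 AND (1 NOR 0)) XOR ((0 AND 0) XNOR (0 NAND 0)))
= 0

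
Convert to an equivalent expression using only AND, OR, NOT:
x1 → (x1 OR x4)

NOT x1 OR (x1 OR x4)
(Implication elimination: A → B = NOT A OR B)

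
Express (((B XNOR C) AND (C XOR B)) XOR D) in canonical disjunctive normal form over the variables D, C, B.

(D AND NOT C AND NOT B) OR (D AND NOT C AND B) OR (D AND C AND NOT B) OR (D AND C AND B)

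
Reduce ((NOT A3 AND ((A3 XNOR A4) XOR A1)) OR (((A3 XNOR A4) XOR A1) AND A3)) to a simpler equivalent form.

By distribution ((E AND v) OR (E AND NOT v) = E):
= ((A3 XNOR A4) XOR A1)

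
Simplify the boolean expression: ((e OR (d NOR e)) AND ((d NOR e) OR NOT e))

By distribution ((E OR v) AND (E OR NOT v) = E):
= (d NOR e)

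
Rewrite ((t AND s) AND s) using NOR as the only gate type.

((((t NOR t) NOR (s NOR s)) NOR ((t NOR t) NOR (s NOR s))) NOR (s NOR s))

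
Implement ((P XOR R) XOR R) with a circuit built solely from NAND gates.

((((P NAND (P NAND R)) NAND (R NAND (P NAND R))) NAND (((P NAND (P NAND R)) NAND (R NAND (P NAND R))) NAND R)) NAND (R NAND (((P NAND (P NAND R)) NAND (R NAND (P NAND R))) NAND R)))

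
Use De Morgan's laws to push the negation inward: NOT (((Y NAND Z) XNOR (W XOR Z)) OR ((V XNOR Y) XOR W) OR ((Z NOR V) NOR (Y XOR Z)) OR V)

NOT ((Y NAND Z) XNOR (W XOR Z)) AND NOT ((V XNOR Y) XOR W) AND NOT ((Z NOR V) NOR (Y XOR Z)) AND NOT V
De Morgan's: NOT(OR of terms) = AND of negations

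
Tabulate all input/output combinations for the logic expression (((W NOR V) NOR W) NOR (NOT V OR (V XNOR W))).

V | W | Output
--------------
0 | 0 | 0
0 | 1 | 0
1 | 0 | 0
1 | 1 | 0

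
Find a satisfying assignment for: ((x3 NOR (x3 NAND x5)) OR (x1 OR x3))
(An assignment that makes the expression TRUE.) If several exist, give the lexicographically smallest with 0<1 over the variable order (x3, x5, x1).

x3=0, x5=0, x1=1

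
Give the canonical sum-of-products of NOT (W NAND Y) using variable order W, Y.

Σm(3) = (W AND Y)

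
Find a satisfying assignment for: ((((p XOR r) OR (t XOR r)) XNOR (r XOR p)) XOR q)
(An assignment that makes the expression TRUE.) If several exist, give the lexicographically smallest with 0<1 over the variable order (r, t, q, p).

r=0, t=0, q=0, p=0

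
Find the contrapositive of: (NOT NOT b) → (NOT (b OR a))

Contrapositive: (b OR a) → NOT b
Note: A statement and its contrapositive are logically equivalent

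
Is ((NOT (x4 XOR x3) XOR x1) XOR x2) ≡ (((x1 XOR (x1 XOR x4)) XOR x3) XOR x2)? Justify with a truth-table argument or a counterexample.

No. Counterexample: with x4=0, x3=0, x1=0, x2=0, Expression 1 = 1 but Expression 2 = 0.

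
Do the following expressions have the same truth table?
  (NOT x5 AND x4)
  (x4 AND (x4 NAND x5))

Yes, they are equivalent — the two output columns agree on all 4 assignments:
x5 | x4 | Expression 1 | Expression 2
-------------------------------------
0 | 0 | 0 | 0
0 | 1 | 1 | 1
1 | 0 | 0 | 0
1 | 1 | 0 | 0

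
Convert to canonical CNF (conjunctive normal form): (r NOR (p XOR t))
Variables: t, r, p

(t OR r OR NOT p) AND (t OR NOT r OR p) AND (t OR NOT r OR NOT p) AND (NOT t OR r OR p) AND (NOT t OR NOT r OR p) AND (NOT t OR NOT r OR NOT p)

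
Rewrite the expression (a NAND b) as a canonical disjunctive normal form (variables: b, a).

(NOT b AND NOT a) OR (NOT b AND a) OR (b AND NOT a)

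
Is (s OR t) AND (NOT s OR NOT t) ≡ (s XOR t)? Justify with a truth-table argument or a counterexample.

Yes, they are equivalent — the two output columns agree on all 4 assignments:
s | t | Expression 1 | Expression 2
-----------------------------------
0 | 0 | 0 | 0
0 | 1 | 1 | 1
1 | 0 | 1 | 1
1 | 1 | 0 | 0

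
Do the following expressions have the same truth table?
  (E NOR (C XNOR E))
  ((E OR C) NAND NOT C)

No. Counterexample: with E=0, C=0, Expression 1 = 0 but Expression 2 = 1.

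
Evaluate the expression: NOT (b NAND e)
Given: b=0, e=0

Substituting: NOT (0 NAND 0)
= 0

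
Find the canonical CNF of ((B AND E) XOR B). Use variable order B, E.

(B OR E) AND (B OR NOT E) AND (NOT B OR NOT E)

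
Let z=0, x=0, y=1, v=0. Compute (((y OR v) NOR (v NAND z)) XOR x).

Substituting: (((1 OR 0) NOR (0 NAND 0)) XOR 0)
= 0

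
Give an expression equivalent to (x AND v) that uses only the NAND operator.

((x NAND v) NAND (x NAND v))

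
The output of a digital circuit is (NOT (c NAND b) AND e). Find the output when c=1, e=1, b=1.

Substituting: (NOT (1 NAND 1) AND 1)
= 1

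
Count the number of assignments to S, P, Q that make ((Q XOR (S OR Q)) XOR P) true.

Satisfying assignments: (0,1,0), (0,1,1), (1,0,0), (1,1,1)
Count: 4 out of 8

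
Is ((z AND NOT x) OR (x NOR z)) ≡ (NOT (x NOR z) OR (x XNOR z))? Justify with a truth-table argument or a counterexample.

No. Counterexample: with x=1, z=0, Expression 1 = 0 but Expression 2 = 1.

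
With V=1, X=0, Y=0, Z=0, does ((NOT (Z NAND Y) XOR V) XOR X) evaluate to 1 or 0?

Substituting: ((NOT (0 NAND 0) XOR 1) XOR 0)
= 1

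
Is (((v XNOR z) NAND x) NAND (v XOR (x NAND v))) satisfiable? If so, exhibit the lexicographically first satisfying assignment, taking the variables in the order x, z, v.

x=0, z=0, v=1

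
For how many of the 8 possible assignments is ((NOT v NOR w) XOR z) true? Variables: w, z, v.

Satisfying assignments: (0,0,1), (0,1,0), (1,1,0), (1,1,1)
Count: 4 out of 8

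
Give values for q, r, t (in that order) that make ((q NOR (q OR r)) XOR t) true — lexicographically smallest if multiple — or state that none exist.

q=0, r=0, t=0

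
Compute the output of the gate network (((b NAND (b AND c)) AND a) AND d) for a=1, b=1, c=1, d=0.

Substituting: (((1 NAND (1 AND 1)) AND 1) AND 0)
= 0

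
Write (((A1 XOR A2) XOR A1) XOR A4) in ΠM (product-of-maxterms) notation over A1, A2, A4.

ΠM(0, 3, 4, 7) = (A1 OR A2 OR A4) AND (A1 OR NOT A2 OR NOT A4) AND (NOT A1 OR A2 OR A4) AND (NOT A1 OR NOT A2 OR NOT A4)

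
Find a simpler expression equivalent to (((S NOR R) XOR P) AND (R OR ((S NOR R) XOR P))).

By absorption (E AND (E OR v) = E):
= ((S NOR R) XOR P)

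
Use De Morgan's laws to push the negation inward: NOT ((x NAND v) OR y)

NOT (x NAND v) AND NOT y
De Morgan's: NOT(OR of terms) = AND of negations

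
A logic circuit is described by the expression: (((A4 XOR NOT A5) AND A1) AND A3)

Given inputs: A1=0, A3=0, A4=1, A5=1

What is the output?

Substituting: (((1 XOR NOT 1) AND 0) AND 0)
= 0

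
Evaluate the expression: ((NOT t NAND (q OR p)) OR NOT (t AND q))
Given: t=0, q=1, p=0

Substituting: ((NOT 0 NAND (1 OR 0)) OR NOT (0 AND 1))
= 1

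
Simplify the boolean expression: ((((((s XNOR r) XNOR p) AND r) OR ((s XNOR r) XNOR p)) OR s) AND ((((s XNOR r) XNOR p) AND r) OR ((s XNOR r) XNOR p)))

By absorption (E AND (E OR v) = E) then absorption (E OR (E AND v) = E):
= ((s XNOR r) XNOR p)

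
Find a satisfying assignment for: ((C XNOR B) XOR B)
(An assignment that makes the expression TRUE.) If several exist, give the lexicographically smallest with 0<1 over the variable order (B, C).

B=0, C=0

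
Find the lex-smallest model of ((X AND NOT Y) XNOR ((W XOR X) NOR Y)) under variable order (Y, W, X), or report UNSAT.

Y=0, W=1, X=0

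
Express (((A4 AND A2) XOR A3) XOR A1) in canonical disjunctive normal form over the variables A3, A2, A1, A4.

(NOT A3 AND NOT A2 AND A1 AND NOT A4) OR (NOT A3 AND NOT A2 AND A1 AND A4) OR (NOT A3 AND A2 AND NOT A1 AND A4) OR (NOT A3 AND A2 AND A1 AND NOT A4) OR (A3 AND NOT A2 AND NOT A1 AND NOT A4) OR (A3 AND NOT A2 AND NOT A1 AND A4) OR (A3 AND A2 AND NOT A1 AND NOT A4) OR (A3 AND A2 AND A1 AND A4)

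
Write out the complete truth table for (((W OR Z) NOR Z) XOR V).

V | Z | W | Output
------------------
0 | 0 | 0 | 1
0 | 0 | 1 | 0
0 | 1 | 0 | 0
0 | 1 | 1 | 0
1 | 0 | 0 | 0
1 | 0 | 1 | 1
1 | 1 | 0 | 1
1 | 1 | 1 | 1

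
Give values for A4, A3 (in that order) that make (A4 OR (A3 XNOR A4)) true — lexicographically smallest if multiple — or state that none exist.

A4=0, A3=0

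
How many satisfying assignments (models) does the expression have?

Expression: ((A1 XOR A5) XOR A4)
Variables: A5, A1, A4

Satisfying assignments: (0,0,1), (0,1,0), (1,0,0), (1,1,1)
Count: 4 out of 8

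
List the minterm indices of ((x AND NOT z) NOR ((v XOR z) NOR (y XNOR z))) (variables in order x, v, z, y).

Σm(0, 2, 3, 4, 5, 7, 10, 11, 15) = (NOT x AND NOT v AND NOT z AND NOT y) OR (NOT x AND NOT v AND z AND NOT y) OR (NOT x AND NOT v AND z AND y) OR (NOT x AND v AND NOT z AND NOT y) OR (NOT x AND v AND NOT z AND y) OR (NOT x AND v AND z AND y) OR (x AND NOT v AND z AND NOT y) OR (x AND NOT v AND z AND y) OR (x AND v AND z AND y)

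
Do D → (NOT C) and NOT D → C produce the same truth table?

No, Inverse is not equivalent to original (counterexample: D=0, C=0)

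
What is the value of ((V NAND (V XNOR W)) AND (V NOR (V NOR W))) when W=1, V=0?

Substituting: ((0 NAND (0 XNOR 1)) AND (0 NOR (0 NOR 1)))
= 1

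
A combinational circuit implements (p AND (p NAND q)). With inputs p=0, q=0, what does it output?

Substituting: (0 AND (0 NAND 0))
= 0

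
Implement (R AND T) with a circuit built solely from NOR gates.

((R NOR R) NOR (T NOR T))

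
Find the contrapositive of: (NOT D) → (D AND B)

Contrapositive: NOT (D AND B) → D
Note: A statement and its contrapositive are logically equivalent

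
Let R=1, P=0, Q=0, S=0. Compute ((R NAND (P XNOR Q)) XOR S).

Substituting: ((1 NAND (0 XNOR 0)) XOR 0)
= 0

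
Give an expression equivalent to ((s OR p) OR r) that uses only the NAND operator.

((((s NAND s) NAND (p NAND p)) NAND ((s NAND s) NAND (p NAND p))) NAND (r NAND r))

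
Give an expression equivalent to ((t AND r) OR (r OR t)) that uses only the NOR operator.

((((t NOR t) NOR (r NOR r)) NOR ((r NOR t) NOR (r NOR t))) NOR (((t NOR t) NOR (r NOR r)) NOR ((r NOR t) NOR (r NOR t))))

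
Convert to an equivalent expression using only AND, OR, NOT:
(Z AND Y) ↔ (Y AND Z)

((Z AND Y) AND (Y AND Z)) OR (NOT (Z AND Y) AND NOT (Y AND Z))
(Biconditional = both true or both false)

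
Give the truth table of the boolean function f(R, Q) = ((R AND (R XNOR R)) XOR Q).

R | Q | Output
--------------
0 | 0 | 0
0 | 1 | 1
1 | 0 | 1
1 | 1 | 0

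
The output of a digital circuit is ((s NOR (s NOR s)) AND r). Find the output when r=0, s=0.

Substituting: ((0 NOR (0 NOR 0)) AND 0)
= 0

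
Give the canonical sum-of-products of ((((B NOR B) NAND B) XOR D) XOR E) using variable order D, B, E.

Σm(0, 2, 5, 7) = (NOT D AND NOT B AND NOT E) OR (NOT D AND B AND NOT E) OR (D AND NOT B AND E) OR (D AND B AND E)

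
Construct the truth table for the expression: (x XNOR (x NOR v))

v | x | Output
--------------
0 | 0 | 0
0 | 1 | 0
1 | 0 | 1
1 | 1 | 0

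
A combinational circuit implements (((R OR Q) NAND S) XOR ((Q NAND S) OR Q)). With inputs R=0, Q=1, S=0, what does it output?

Substituting: (((0 OR 1) NAND 0) XOR ((1 NAND 0) OR 1))
= 0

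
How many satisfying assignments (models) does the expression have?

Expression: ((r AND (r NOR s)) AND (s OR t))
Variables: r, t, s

No assignment satisfies the expression.
Count: 0 out of 8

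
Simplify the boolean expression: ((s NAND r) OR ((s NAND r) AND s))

By absorption (E OR (E AND v) = E):
= (s NAND r)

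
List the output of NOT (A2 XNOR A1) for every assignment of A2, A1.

A2 | A1 | Output
----------------
0 | 0 | 0
0 | 1 | 1
1 | 0 | 1
1 | 1 | 0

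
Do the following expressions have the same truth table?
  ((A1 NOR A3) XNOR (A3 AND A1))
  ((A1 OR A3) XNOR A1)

No. Counterexample: with A3=0, A1=0, Expression 1 = 0 but Expression 2 = 1.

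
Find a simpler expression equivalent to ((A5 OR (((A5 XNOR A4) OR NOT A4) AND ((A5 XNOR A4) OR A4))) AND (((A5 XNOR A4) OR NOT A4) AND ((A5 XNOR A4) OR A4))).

By absorption (E AND (E OR v) = E) then distribution ((E OR v) AND (E OR NOT v) = E):
= (A5 XNOR A4)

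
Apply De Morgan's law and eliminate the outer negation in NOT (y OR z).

NOT y AND NOT z
De Morgan's: NOT(OR of terms) = AND of negations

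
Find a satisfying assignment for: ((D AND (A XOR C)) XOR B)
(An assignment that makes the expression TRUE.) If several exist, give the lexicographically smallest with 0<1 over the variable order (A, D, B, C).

A=0, D=0, B=1, C=0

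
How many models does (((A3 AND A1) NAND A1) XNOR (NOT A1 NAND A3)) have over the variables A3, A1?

Satisfying assignments: (0,0), (0,1)
Count: 2 out of 4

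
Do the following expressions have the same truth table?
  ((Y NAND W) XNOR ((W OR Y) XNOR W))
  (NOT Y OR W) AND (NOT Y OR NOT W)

Yes, they are equivalent — the two output columns agree on all 4 assignments:
Y | W | Expression 1 | Expression 2
-----------------------------------
0 | 0 | 1 | 1
0 | 1 | 1 | 1
1 | 0 | 0 | 0
1 | 1 | 0 | 0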